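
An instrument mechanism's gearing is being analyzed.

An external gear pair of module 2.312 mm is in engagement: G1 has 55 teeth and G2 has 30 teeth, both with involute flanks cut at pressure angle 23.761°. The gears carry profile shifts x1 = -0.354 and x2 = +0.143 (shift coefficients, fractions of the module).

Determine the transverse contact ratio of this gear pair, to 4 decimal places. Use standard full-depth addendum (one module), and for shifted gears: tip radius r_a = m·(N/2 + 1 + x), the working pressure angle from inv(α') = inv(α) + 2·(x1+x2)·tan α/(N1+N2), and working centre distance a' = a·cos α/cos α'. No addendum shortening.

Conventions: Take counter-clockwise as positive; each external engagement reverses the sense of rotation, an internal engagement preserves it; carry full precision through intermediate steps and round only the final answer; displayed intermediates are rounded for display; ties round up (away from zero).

recognized (one external pair, fixed centres): single-mesh tooth geometry, m = 2.312, N1 = 55, N2 = 30
base radii: r_b1 = 58.190587, r_b2 = 31.740320
tip radii: r_a1 = 65.073552, r_a2 = 37.322616
inv(α') = inv(23.761°) + 2·(-0.354+0.143)·tan α/(55+30) = 0.02334636  ⇒  α' = 23.09410°
a' = a·cos α / cos α' = 98.2600·cos 23.761°/cos 23.09410° = 97.765662
action lengths: √(r_a1²−r_b1²) = 29.127698, √(r_a2²−r_b2²) = 19.634912
base pitch p_b = π·m·cos α = 6.647677
CR = (29.127698 + 19.634912 − 97.765662·sin 23.09410°)/6.647677 = 1.566678
contact ratio ≈ 1.5667

1.5667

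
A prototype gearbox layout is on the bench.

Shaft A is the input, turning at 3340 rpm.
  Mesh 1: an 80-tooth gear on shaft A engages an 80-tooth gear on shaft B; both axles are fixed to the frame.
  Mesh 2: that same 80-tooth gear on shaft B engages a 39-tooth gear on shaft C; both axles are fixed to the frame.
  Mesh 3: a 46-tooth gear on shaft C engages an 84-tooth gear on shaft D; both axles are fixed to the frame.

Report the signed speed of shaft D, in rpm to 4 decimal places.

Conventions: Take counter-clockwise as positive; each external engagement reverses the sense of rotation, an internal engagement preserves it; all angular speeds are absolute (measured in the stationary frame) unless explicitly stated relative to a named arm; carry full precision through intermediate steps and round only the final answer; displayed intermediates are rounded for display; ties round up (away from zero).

-3751.8926 rpm

class = fixed-axis compound train [3 meshes; 3 ratios multiply, 3 sense flips]
mesh 1 [80T→80T]: ω = 3340.0000×80/80 = 3340.0000 rpm, sense flips to −
mesh 2 [80T→39T]: ω = 3340.0000×80/39 = 6851.2821 rpm, sense flips to +
mesh 3 [46T→84T]: ω = 6851.2821×46/84 = 3751.8926 rpm, sense flips to −
signed output speed = -3751.8926 rpm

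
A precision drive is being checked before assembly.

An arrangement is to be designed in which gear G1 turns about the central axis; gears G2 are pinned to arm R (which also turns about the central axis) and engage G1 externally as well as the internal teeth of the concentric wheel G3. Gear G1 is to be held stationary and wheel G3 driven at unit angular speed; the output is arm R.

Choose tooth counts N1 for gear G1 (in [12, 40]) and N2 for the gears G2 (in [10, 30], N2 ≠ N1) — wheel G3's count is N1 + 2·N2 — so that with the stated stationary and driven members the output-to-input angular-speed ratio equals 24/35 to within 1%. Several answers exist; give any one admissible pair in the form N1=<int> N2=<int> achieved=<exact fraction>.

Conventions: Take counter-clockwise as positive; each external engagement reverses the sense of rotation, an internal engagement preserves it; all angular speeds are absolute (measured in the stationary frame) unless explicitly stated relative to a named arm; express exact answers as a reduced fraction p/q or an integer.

topology: planetary set — design target 24/35, arm = carrier (Willis)
Willis with ω_sun = 0: ω_arm/ω_ring = N3/(N1+N3); set equal to 24/35  ⇒  N3/N1 = (24/35)/(1 − 24/35) = 24/11
N3 = N1 + 2·N2  ⇒  N2/N1 = (N3/N1 − 1)/2 = (24/11 − 1)/2 = 13/22
smallest multiple with N1 ≥ 12 and N2 ≥ 10: k = 1  ⇒  N1 = 1·22 = 22, N2 = 1·13 = 13 (N1 ≤ 40, N2 ≤ 30, N2 ≠ N1 ✓), N3 = 22 + 2·13 = 48
check: N3/(N1+N3) with N1 = 22, N3 = 48 gives 24/35; |achieved − target| = 0 ≤ 6/875 ✓

N1=22 N2=13 achieved=24/35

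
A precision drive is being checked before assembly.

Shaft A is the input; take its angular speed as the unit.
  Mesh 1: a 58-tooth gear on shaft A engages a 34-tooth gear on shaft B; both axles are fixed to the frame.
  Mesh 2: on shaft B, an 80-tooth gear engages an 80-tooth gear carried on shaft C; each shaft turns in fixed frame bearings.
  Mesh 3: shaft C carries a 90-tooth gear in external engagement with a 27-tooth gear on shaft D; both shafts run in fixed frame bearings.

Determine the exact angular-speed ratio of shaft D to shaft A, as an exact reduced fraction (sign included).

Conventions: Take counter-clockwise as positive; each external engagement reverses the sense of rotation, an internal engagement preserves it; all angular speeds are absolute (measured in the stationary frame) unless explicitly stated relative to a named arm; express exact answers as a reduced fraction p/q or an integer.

-290/51

class = fixed-axis compound train [3 meshes; 3 ratios multiply, 3 sense flips]
mesh 1 [58T→34T]: running ratio 29/17, sense −
mesh 2 [80T→80T]: running ratio 29/17, sense +
mesh 3 [90T→27T]: running ratio 290/51, sense −
ω_out/ω_in = -290/51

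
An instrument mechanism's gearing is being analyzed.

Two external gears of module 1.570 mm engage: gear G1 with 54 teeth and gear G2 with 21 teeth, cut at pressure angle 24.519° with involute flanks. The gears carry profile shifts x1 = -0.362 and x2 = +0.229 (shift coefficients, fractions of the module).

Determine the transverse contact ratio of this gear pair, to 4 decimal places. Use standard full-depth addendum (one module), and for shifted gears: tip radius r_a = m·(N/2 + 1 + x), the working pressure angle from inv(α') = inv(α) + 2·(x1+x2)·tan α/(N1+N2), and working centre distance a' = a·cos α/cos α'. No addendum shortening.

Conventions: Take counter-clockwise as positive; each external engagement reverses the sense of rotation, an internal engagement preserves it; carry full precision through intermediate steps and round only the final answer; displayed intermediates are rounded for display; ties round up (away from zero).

1.4813

single-mesh involute tooth geometry (54T engaging 21T at module 1.570)
base radii: r_b1 = 38.567427, r_b2 = 14.998444
tip radii: r_a1 = 43.391660, r_a2 = 18.414530
inv(α') = inv(24.519°) + 2·(-0.362+0.229)·tan α/(54+21) = 0.02657179  ⇒  α' = 24.06401°
a' = a·cos α / cos α' = 58.8750·cos 24.519°/cos 24.06401° = 58.664362
action lengths: √(r_a1²−r_b1²) = 19.884410, √(r_a2²−r_b2²) = 10.683707
base pitch p_b = π·m·cos α = 4.487524
CR = (19.884410 + 10.683707 − 58.664362·sin 24.06401°)/4.487524 = 1.481288
contact ratio ≈ 1.4813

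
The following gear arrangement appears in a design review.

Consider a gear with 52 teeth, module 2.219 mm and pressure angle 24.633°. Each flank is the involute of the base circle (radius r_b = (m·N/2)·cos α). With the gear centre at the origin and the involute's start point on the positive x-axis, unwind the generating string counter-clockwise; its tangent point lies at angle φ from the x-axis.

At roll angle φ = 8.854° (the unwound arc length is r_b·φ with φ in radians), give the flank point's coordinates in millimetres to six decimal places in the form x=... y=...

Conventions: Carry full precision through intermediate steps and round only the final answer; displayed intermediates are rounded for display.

topology: single-mesh involute geometry — m = 2.219, N = 52
pitch radius r_p = m·N/2 = 2.219·52/2 = 57.694000
base radius r_b = r_p·cos α = 57.694000·cos 24.633° = 52.443627
roll angle φ = 8.854° = 0.15453145 rad
x = r_b·(cos φ + φ·sin φ) = 53.066069
y = r_b·(sin φ − φ·cos φ) = 0.064355

x=53.066069 y=0.064355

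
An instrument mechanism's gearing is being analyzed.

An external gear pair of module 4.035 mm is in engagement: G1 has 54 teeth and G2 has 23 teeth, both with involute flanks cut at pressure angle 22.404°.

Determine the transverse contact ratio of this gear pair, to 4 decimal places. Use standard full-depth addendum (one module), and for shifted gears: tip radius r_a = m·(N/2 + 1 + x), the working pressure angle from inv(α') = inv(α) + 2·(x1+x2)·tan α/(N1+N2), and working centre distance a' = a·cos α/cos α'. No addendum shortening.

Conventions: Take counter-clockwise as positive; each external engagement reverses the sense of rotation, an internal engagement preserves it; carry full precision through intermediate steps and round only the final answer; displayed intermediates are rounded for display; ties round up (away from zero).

single-mesh involute tooth geometry (54T engaging 23T at module 4.035)
base radii: r_b1 = 100.721769, r_b2 = 42.900013
tip radii: r_a1 = 112.980000, r_a2 = 50.437500
no profile shift: α' = α, a' = a
action lengths: √(r_a1²−r_b1²) = 51.182083, √(r_a2²−r_b2²) = 26.524146
base pitch p_b = π·m·cos α = 11.719510
CR = (51.182083 + 26.524146 − 155.347500·sin 22.40400°)/11.719510 = 1.578383
contact ratio ≈ 1.5784

1.5784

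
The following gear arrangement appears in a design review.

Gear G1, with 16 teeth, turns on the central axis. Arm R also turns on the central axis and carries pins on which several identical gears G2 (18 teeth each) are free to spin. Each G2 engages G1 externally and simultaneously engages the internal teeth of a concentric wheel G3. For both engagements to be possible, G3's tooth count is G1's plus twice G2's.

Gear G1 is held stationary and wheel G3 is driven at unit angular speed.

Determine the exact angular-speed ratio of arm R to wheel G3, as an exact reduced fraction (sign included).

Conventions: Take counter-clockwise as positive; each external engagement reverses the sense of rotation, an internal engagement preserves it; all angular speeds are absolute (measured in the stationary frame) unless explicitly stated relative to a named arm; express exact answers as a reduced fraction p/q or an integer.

planetary set (16T centre, 18T on arm, 52T internal) — Willis relation
ring teeth: 16 + 2·18 = 52
16(ω_sun−ω_arm) = −52(ω_ring−ω_arm),  ω_sun = 0, ω_ring = 1
16(0−ω_arm) = −52(1−ω_arm)  ⇒  68·ω_arm = 52  ⇒  ω_arm = 13/17
ω_out/ω_in = 13/17

13/17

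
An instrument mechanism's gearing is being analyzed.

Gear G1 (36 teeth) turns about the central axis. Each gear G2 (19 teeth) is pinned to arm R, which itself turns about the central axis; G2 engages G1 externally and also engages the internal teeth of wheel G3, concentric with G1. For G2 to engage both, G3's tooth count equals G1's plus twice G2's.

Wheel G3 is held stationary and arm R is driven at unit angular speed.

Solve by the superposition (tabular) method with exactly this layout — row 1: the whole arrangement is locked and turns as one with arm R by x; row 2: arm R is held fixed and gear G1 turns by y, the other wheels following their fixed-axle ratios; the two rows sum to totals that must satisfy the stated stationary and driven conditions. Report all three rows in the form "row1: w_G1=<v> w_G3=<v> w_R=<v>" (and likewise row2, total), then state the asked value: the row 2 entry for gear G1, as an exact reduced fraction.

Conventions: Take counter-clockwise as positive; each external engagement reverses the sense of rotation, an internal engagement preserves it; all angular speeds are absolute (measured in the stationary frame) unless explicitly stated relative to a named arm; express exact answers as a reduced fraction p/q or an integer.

topology: planetary set — G1 36T / G2 19T / G3 74T, arm = carrier (Willis)
superposition row 1 [locked train]: every member turns x
row 2 (arm held, sun turns y): ω_ring = −(36/74)·y, ω_arm = 0
boundary: total ω_ring = x − (36/74)·y = 0 and total ω_arm = x = 1  ⇒  y = 37/18, x = 1
row 2 ring = −(36/74)·37/18 = -1
totals (row 1 + row 2): sun 1 + 37/18 = 55/18, ring 1 + (-1) = 0, arm 1 + 0 = 1
asked cell (row2, sun) = 37/18

row1: w_G1=1 w_G3=1 w_R=1
row2: w_G1=37/18 w_G3=-1 w_R=0
total: w_G1=55/18 w_G3=0 w_R=1
asked value: 37/18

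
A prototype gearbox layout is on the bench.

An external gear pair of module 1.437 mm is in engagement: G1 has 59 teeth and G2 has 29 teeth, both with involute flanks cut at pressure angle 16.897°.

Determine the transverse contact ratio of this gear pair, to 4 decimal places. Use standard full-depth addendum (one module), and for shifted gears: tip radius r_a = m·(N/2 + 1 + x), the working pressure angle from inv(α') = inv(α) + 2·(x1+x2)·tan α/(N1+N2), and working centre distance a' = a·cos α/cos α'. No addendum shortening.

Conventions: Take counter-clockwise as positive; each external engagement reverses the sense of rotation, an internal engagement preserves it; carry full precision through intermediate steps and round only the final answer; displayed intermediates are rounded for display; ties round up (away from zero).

recognized (one external pair, fixed centres): single-mesh tooth geometry, m = 1.437, N1 = 59, N2 = 29
base radii: r_b1 = 40.561408, r_b2 = 19.936963
tip radii: r_a1 = 43.828500, r_a2 = 22.273500
no profile shift: α' = α, a' = a
action lengths: √(r_a1²−r_b1²) = 16.604505, √(r_a2²−r_b2²) = 9.931077
base pitch p_b = π·m·cos α = 4.319574
CR = (16.604505 + 9.931077 − 63.228000·sin 16.89700°)/4.319574 = 1.888666
contact ratio ≈ 1.8887

1.8887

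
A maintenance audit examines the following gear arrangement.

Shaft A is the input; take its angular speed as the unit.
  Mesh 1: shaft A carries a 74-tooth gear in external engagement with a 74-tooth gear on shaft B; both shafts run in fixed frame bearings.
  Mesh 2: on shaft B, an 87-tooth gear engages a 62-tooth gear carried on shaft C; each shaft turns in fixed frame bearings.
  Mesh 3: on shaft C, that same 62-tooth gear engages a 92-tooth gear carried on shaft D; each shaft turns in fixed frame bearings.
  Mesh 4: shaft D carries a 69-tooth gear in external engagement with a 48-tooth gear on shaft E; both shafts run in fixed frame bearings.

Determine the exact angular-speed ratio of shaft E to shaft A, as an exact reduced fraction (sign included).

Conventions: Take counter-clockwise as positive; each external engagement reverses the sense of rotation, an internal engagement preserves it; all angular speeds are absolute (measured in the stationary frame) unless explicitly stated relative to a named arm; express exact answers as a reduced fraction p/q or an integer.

87/64

class = fixed-axis compound train [4 meshes; 4 ratios multiply, 4 sense flips]
mesh 1 [74T→74T]: running ratio 1, sense −
mesh 2 [87T→62T]: running ratio 87/62, sense +
mesh 3 [62T→92T]: running ratio 87/92, sense −
mesh 4 [69T→48T]: running ratio 87/64, sense +
ω_out/ω_in = 87/64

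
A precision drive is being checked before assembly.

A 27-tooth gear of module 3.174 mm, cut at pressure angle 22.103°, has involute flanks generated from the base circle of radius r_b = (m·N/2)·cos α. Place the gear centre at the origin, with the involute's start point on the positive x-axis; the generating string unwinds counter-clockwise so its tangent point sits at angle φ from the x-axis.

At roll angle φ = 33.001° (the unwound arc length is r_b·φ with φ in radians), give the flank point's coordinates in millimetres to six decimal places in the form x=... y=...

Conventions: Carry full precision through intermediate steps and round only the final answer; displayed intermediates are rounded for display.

x=45.749010 y=2.445715

class = single-mesh tooth geometry [base-circle involute, m = 3.174, 27T]
pitch radius r_p = m·N/2 = 3.174·27/2 = 42.849000
base radius r_b = r_p·cos α = 42.849000·cos 22.103° = 39.699981
roll angle φ = 33.001° = 0.57597611 rad
x = r_b·(cos φ + φ·sin φ) = 45.749010
y = r_b·(sin φ − φ·cos φ) = 2.445715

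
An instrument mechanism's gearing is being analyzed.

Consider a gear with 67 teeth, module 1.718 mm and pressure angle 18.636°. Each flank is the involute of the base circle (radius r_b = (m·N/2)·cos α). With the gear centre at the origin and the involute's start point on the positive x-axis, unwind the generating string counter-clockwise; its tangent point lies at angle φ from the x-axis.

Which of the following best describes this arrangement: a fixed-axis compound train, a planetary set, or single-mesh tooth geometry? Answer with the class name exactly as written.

topology: single-mesh involute geometry — m = 1.718, N = 67
classification: single-mesh tooth geometry

single-mesh tooth geometry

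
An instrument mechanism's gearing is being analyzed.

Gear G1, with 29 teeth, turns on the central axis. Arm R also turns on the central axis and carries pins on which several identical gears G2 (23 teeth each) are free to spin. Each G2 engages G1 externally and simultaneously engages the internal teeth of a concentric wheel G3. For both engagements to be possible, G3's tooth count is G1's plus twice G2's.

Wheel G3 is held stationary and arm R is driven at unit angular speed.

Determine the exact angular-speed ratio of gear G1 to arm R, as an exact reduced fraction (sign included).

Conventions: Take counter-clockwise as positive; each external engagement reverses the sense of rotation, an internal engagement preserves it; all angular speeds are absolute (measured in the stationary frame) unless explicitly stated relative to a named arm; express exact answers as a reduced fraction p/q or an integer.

104/29

topology: planetary set — G1 29T / G2 23T / G3 75T, arm = carrier (Willis)
ring teeth: 29 + 2·23 = 75
29(ω_sun−ω_arm) = −75(ω_ring−ω_arm),  ω_ring = 0, ω_arm = 1
ω_sun = 1 − (75/29)(0−1) = 104/29
ω_out/ω_in = 104/29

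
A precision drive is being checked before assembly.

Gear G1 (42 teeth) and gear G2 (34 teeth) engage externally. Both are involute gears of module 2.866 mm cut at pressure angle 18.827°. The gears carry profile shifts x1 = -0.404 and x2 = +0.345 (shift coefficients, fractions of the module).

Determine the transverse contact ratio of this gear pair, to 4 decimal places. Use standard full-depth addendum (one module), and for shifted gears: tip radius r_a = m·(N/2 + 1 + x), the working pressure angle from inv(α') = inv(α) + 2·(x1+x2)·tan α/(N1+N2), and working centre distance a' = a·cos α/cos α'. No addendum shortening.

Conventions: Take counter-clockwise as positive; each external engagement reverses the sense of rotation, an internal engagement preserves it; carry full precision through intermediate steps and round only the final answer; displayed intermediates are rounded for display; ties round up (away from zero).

topology: single-mesh involute geometry — m = 2.866, 42T/34T pair
base radii: r_b1 = 56.965886, r_b2 = 46.115241
tip radii: r_a1 = 61.894136, r_a2 = 52.576770
inv(α') = inv(18.827°) + 2·(-0.404+0.345)·tan α/(42+34) = 0.01183119  ⇒  α' = 18.56210°
a' = a·cos α / cos α' = 108.9080·cos 18.827°/cos 18.56210° = 108.737754
action lengths: √(r_a1²−r_b1²) = 24.202725, √(r_a2²−r_b2²) = 25.252748
base pitch p_b = π·m·cos α = 8.522077
CR = (24.202725 + 25.252748 − 108.737754·sin 18.56210°)/8.522077 = 1.741445
contact ratio ≈ 1.7414

1.7414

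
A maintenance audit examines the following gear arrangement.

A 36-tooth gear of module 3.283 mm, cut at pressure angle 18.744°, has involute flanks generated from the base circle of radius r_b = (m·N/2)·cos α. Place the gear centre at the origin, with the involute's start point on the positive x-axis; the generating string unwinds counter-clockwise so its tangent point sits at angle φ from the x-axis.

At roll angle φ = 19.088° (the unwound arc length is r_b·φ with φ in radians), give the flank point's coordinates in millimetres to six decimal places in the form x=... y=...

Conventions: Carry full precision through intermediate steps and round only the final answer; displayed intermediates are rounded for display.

x=58.979676 y=0.682089

topology: single-mesh involute geometry — m = 3.283, N = 36
pitch radius r_p = m·N/2 = 3.283·36/2 = 59.094000
base radius r_b = r_p·cos α = 59.094000·cos 18.744° = 55.959878
roll angle φ = 19.088° = 0.33314845 rad
x = r_b·(cos φ + φ·sin φ) = 58.979676
y = r_b·(sin φ − φ·cos φ) = 0.682089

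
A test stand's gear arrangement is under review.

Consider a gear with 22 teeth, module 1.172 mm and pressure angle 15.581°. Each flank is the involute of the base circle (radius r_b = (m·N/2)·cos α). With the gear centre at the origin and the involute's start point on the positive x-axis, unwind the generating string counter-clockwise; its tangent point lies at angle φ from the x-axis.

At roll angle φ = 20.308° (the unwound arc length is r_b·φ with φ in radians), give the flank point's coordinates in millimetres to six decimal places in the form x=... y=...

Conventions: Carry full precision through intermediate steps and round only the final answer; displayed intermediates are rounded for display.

x=13.173956 y=0.182015

topology: single-mesh involute geometry — m = 1.172, N = 22
pitch radius r_p = m·N/2 = 1.172·22/2 = 12.892000
base radius r_b = r_p·cos α = 12.892000·cos 15.581° = 12.418241
roll angle φ = 20.308° = 0.35444146 rad
x = r_b·(cos φ + φ·sin φ) = 13.173956
y = r_b·(sin φ − φ·cos φ) = 0.182015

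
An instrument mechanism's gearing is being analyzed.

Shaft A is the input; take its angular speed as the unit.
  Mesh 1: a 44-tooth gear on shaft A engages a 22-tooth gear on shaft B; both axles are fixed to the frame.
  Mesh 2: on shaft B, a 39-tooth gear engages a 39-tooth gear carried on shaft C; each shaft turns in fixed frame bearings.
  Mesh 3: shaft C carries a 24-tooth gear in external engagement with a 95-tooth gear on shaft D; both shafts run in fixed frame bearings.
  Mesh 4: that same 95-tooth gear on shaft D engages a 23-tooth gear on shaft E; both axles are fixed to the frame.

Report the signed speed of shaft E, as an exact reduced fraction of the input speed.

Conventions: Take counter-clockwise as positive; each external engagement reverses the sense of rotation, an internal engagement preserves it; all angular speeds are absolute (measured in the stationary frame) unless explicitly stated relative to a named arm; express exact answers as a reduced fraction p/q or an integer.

48/23

4-mesh fixed-axis compound train (all bearings frame-fixed)
mesh 1 [44T→22T]: |ω|/ω_in = 1×44/22 = 2, sense flips to −
mesh 2 [39T→39T]: |ω|/ω_in = 2×39/39 = 2, sense flips to +
mesh 3 [24T→95T]: |ω|/ω_in = 2×24/95 = 48/95, sense flips to −
mesh 4 [95T→23T]: |ω|/ω_in = (48/95)×95/23 = 48/23, sense flips to +
signed output speed (× input speed) = 48/23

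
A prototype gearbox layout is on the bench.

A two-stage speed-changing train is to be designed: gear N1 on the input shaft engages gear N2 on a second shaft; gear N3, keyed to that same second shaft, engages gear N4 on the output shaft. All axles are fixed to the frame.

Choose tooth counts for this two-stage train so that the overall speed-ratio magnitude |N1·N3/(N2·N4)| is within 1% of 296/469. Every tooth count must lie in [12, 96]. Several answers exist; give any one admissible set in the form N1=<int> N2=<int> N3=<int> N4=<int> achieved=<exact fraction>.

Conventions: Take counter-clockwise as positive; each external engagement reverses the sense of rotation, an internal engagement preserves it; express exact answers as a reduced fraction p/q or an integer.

design class (target 296/469): fixed-axis compound train
target = 296/469 in lowest terms: an exact hit needs N1·N3 = k·296 and N2·N4 = k·469 for one integer k, every count in [12, 96]; additionally prefer no 1:1 stage (N1 ≠ N2, N3 ≠ N4)
k = 1: no 1:1-free in-range split of k·296 and k·469 into factor pairs; take k = 2
k = 2: N1·N3 = 592 = 16·37, N2·N4 = 938 = 14·67
achieved = 16·37/(14·67) = 296/469; |achieved − target| = 0 ≤ 74/11725 ✓

N1=16 N2=14 N3=37 N4=67 achieved=296/469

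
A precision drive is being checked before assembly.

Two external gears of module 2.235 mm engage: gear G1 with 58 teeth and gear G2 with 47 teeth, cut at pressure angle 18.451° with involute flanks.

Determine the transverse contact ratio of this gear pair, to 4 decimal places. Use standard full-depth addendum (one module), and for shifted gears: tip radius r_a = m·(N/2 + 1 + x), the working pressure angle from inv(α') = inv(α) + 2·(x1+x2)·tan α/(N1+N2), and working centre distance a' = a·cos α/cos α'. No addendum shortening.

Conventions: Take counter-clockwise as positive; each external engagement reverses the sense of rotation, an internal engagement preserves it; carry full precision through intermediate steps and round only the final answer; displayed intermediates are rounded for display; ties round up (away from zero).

class = single-mesh tooth geometry [involute pair 58T × 47T, m = 2.235]
base radii: r_b1 = 61.483164, r_b2 = 49.822564
tip radii: r_a1 = 67.050000, r_a2 = 54.757500
no profile shift: α' = α, a' = a
action lengths: √(r_a1²−r_b1²) = 26.749263, √(r_a2²−r_b2²) = 22.717746
base pitch p_b = π·m·cos α = 6.660519
CR = (26.749263 + 22.717746 − 117.337500·sin 18.45100°)/6.660519 = 1.851275
contact ratio ≈ 1.8513

1.8513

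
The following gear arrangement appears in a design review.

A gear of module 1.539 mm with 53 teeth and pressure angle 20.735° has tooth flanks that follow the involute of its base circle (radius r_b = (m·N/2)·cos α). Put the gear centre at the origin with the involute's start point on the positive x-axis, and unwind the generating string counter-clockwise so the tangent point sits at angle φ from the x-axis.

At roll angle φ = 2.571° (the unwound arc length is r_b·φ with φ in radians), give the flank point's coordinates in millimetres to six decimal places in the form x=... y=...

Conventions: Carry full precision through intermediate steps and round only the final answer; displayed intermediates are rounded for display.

x=38.180249 y=0.001149

single-mesh involute tooth geometry (53T wheel at module 1.539)
pitch radius r_p = m·N/2 = 1.539·53/2 = 40.783500
base radius r_b = r_p·cos α = 40.783500·cos 20.735° = 38.141868
roll angle φ = 2.571° = 0.04487242 rad
x = r_b·(cos φ + φ·sin φ) = 38.180249
y = r_b·(sin φ − φ·cos φ) = 0.001149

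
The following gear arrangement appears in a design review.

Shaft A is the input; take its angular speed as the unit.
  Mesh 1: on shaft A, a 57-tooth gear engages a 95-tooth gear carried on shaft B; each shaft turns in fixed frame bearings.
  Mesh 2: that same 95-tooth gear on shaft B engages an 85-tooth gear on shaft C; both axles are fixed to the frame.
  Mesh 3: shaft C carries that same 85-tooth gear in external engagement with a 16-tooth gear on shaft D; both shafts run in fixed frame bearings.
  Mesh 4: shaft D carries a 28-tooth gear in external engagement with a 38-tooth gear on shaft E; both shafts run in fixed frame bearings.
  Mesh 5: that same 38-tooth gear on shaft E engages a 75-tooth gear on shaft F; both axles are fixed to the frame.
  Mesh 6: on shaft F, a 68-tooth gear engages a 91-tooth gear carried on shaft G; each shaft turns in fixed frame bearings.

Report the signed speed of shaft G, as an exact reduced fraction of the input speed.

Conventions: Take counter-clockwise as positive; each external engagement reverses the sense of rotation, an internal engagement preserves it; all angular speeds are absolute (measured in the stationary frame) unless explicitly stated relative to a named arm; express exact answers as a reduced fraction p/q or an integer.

6-mesh fixed-axis compound train (all bearings frame-fixed)
mesh 1 [57T→95T]: |ω|/ω_in = 1×57/95 = 3/5, sense flips to −
mesh 2 [95T→85T]: |ω|/ω_in = (3/5)×95/85 = 57/85, sense flips to +
mesh 3 [85T→16T]: |ω|/ω_in = (57/85)×85/16 = 57/16, sense flips to −
mesh 4 [28T→38T]: |ω|/ω_in = (57/16)×28/38 = 21/8, sense flips to +
mesh 5 [38T→75T]: |ω|/ω_in = (21/8)×38/75 = 133/100, sense flips to −
mesh 6 [68T→91T]: |ω|/ω_in = (133/100)×68/91 = 323/325, sense flips to +
signed output speed (× input speed) = 323/325

323/325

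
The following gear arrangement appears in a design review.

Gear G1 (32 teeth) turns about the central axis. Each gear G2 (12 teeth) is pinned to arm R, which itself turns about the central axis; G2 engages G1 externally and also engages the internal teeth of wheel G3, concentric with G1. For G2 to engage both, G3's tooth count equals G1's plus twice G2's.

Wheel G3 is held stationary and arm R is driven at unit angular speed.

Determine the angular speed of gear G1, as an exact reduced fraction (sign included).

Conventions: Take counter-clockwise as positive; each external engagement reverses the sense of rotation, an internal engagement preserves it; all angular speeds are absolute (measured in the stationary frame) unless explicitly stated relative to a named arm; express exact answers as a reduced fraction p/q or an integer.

11/4

planetary set (32T centre, 12T on arm, 56T internal) — Willis relation
ring teeth: 32 + 2·12 = 56
32(ω_sun−ω_arm) = −56(ω_ring−ω_arm),  ω_ring = 0, ω_arm = 1
ω_sun = 1 − (56/32)(0−1) = 11/4
exact speed ratio = 11/4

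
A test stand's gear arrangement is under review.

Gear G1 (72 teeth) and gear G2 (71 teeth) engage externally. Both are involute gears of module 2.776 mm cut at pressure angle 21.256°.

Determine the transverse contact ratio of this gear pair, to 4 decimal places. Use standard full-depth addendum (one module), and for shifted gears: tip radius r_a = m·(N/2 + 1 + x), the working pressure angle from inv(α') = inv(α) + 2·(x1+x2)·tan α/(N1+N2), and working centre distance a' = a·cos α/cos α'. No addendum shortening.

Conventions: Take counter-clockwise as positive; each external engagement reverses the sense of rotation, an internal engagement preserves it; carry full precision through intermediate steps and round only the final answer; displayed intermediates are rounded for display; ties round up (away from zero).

1.7396

class = single-mesh tooth geometry [involute pair 72T × 71T, m = 2.776]
base radii: r_b1 = 93.137345, r_b2 = 91.843771
tip radii: r_a1 = 102.712000, r_a2 = 101.324000
no profile shift: α' = α, a' = a
action lengths: √(r_a1²−r_b1²) = 43.303463, √(r_a2²−r_b2²) = 42.793396
base pitch p_b = π·m·cos α = 8.127767
CR = (43.303463 + 42.793396 − 198.484000·sin 21.25600°)/8.127767 = 1.739634
contact ratio ≈ 1.7396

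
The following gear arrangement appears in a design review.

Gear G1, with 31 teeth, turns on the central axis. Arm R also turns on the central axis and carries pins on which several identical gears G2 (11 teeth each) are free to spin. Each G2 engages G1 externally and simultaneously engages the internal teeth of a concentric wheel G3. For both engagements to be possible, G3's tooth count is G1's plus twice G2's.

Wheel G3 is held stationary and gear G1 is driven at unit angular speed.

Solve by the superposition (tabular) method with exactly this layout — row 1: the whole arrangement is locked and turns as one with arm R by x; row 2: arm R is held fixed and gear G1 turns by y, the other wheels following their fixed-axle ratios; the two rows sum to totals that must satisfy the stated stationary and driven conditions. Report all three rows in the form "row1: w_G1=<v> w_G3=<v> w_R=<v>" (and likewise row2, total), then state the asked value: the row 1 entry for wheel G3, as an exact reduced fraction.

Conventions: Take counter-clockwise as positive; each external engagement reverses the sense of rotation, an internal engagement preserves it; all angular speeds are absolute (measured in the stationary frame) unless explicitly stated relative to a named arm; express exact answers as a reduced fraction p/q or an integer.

row1: w_G1=31/84 w_G3=31/84 w_R=31/84
row2: w_G1=53/84 w_G3=-31/84 w_R=0
total: w_G1=1 w_G3=0 w_R=31/84
asked value: 31/84

class = planetary set [G3 = 31+2·11 = 53; Willis about the carrier]
row 1 (train locked, turned with arm): all members turn x
row 2 — arm fixed, fixed-axis ratios: sun y, ring −(31/53)·y, arm 0
boundary: total ω_ring = x − (31/53)·y = 0 and total ω_sun = x + y = 1  ⇒  y = 53/84, x = 31/84
row 2 ring = −(31/53)·53/84 = -31/84
totals (row 1 + row 2): sun 31/84 + 53/84 = 1, ring 31/84 + (-31/84) = 0, arm 31/84 + 0 = 31/84
asked cell (row1, ring) = 31/84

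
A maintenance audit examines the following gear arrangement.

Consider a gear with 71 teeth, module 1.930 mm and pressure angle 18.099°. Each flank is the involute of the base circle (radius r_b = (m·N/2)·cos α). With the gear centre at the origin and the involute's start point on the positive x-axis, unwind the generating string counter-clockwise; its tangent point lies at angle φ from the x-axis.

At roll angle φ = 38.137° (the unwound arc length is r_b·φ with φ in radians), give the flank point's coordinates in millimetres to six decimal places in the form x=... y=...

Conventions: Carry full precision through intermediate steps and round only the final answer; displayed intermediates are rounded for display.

class = single-mesh tooth geometry [base-circle involute, m = 1.930, 71T]
pitch radius r_p = m·N/2 = 1.930·71/2 = 68.515000
base radius r_b = r_p·cos α = 68.515000·cos 18.099° = 65.124957
roll angle φ = 38.137° = 0.66561622 rad
x = r_b·(cos φ + φ·sin φ) = 77.992583
y = r_b·(sin φ − φ·cos φ) = 6.122563

x=77.992583 y=6.122563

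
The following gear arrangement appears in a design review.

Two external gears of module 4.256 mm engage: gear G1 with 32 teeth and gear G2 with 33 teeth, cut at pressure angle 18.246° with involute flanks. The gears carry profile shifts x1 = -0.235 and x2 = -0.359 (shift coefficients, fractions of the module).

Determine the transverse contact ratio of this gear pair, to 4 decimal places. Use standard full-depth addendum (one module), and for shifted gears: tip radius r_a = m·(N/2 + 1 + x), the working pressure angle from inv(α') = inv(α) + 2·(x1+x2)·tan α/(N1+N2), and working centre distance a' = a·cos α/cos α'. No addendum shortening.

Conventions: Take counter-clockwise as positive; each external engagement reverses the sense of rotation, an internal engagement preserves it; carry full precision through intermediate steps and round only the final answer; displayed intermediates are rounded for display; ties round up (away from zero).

class = single-mesh tooth geometry [involute pair 32T × 33T, m = 4.256]
base radii: r_b1 = 64.672200, r_b2 = 66.693207
tip radii: r_a1 = 71.351840, r_a2 = 72.952096
inv(α') = inv(18.246°) + 2·(-0.235-0.359)·tan α/(32+33) = 0.00519496  ⇒  α' = 14.19356°
a' = a·cos α / cos α' = 138.3200·cos 18.246°/cos 14.19356° = 135.501887
action lengths: √(r_a1²−r_b1²) = 30.142853, √(r_a2²−r_b2²) = 29.563905
base pitch p_b = π·m·cos α = 12.698357
CR = (30.142853 + 29.563905 − 135.501887·sin 14.19356°)/12.698357 = 2.085459
contact ratio ≈ 2.0855

2.0855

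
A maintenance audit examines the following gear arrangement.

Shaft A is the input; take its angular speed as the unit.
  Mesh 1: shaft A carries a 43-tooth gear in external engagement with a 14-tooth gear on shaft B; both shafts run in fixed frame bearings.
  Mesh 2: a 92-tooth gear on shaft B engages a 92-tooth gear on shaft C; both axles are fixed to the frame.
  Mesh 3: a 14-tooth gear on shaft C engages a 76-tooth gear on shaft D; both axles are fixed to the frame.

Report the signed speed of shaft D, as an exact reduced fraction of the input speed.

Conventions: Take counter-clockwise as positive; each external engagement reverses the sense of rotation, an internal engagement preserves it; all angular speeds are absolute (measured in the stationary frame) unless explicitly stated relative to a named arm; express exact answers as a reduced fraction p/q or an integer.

-43/76

3-mesh fixed-axis compound train (all bearings frame-fixed)
mesh 1 [43T→14T]: |ω|/ω_in = 1×43/14 = 43/14, sense flips to −
mesh 2 [92T→92T]: |ω|/ω_in = (43/14)×92/92 = 43/14, sense flips to +
mesh 3 [14T→76T]: |ω|/ω_in = (43/14)×14/76 = 43/76, sense flips to −
signed output speed (× input speed) = -43/76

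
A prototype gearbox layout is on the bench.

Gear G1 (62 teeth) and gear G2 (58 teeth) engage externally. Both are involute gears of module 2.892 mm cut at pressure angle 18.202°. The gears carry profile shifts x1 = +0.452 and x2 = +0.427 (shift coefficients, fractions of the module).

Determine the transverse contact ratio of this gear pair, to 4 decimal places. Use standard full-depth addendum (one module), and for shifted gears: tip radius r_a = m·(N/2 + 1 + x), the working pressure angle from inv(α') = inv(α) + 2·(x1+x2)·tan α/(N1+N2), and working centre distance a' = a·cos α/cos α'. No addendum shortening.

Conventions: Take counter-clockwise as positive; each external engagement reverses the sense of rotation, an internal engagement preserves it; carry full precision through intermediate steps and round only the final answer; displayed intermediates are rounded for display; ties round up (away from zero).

1.7778

recognized (one external pair, fixed centres): single-mesh tooth geometry, m = 2.892, N1 = 62, N2 = 58
base radii: r_b1 = 85.165917, r_b2 = 79.671342
tip radii: r_a1 = 93.851184, r_a2 = 87.994884
inv(α') = inv(18.202°) + 2·(+0.452+0.427)·tan α/(62+58) = 0.01595436  ⇒  α' = 20.44334°
a' = a·cos α / cos α' = 173.5200·cos 18.202°/cos 20.44334° = 175.916845
action lengths: √(r_a1²−r_b1²) = 39.431096, √(r_a2²−r_b2²) = 37.357421
base pitch p_b = π·m·cos α = 8.630859
CR = (39.431096 + 37.357421 − 175.916845·sin 20.44334°)/8.630859 = 1.777820
contact ratio ≈ 1.7778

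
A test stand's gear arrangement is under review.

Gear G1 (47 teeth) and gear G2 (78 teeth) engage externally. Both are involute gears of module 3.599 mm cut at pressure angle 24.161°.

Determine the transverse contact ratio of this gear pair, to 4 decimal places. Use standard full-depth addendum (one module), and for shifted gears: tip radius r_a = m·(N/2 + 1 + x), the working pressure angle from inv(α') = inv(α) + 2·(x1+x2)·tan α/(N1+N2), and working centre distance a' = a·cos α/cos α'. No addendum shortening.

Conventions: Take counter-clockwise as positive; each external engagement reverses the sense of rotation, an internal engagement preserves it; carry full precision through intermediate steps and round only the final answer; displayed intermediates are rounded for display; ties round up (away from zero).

1.5850

recognized (one external pair, fixed centres): single-mesh tooth geometry, m = 3.599, N1 = 47, N2 = 78
base radii: r_b1 = 77.167508, r_b2 = 128.065226
tip radii: r_a1 = 88.175500, r_a2 = 143.960000
no profile shift: α' = α, a' = a
action lengths: √(r_a1²−r_b1²) = 42.662565, √(r_a2²−r_b2²) = 65.755452
base pitch p_b = π·m·cos α = 10.316122
CR = (42.662565 + 65.755452 − 224.937500·sin 24.16100°)/10.316122 = 1.584959
contact ratio ≈ 1.5850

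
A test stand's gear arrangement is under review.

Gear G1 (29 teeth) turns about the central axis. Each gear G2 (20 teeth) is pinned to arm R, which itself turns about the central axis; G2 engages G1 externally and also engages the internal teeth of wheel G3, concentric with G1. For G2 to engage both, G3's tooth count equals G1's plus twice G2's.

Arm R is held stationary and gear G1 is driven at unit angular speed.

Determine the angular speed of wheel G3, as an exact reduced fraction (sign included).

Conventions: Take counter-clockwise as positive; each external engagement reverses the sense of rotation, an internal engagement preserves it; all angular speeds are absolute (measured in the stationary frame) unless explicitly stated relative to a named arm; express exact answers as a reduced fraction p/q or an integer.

class = planetary set [G3 = 29+2·20 = 69; Willis about the carrier]
ring teeth: 29 + 2·20 = 69
29(ω_sun−ω_arm) = −69(ω_ring−ω_arm),  ω_arm = 0, ω_sun = 1
ω_ring = 0 − (29/69)(1−0) = -29/69
exact speed ratio = -29/69

-29/69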